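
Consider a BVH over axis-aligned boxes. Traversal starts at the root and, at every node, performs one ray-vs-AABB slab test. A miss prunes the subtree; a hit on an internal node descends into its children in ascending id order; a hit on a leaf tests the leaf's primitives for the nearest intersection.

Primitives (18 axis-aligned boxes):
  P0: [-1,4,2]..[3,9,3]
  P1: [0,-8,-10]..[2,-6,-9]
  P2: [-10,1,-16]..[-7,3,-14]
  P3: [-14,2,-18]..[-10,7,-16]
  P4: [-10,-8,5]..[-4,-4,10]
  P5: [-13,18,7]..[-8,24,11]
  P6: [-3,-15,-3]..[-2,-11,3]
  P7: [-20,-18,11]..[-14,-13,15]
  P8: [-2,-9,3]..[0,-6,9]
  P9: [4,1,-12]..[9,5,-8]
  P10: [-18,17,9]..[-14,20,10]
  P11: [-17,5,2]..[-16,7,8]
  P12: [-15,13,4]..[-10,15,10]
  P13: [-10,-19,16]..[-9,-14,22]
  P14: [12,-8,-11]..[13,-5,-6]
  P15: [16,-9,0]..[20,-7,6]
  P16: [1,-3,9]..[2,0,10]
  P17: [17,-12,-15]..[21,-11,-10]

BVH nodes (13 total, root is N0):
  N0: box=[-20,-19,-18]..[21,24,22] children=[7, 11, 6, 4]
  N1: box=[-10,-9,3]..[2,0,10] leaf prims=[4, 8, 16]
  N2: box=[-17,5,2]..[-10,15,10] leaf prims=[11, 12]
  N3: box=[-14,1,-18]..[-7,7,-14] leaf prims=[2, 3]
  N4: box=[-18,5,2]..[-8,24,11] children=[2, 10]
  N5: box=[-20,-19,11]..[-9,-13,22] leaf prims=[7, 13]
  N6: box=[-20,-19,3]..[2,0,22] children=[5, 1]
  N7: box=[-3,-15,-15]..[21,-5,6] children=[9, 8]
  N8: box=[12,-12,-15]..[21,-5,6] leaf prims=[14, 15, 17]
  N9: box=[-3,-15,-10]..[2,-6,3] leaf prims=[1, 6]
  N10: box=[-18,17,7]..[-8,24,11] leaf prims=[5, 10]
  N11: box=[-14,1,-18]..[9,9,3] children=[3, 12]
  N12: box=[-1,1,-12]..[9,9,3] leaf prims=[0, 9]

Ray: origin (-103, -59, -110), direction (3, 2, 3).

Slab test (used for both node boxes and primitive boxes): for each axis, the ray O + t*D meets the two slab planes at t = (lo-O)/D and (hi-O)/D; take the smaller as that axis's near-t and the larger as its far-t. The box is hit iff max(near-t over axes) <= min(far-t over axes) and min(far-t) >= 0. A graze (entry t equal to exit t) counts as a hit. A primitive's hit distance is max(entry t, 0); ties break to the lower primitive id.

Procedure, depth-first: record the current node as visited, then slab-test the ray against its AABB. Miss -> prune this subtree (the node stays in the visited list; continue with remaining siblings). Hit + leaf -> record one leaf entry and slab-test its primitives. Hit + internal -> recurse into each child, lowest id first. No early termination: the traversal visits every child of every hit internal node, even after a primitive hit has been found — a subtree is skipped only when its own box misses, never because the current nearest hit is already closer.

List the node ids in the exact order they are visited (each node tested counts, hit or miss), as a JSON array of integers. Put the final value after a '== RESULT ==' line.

Walk:
N0 x:[83/3,124/3] y:[20,83/2] z:[92/3,44] -> hit [92/3,124/3], descend [4, 6, 7, 11]
  N4 x:[85/3,95/3] y:[32,83/2] z:[112/3,121/3] -> miss, prune
  N6 x:[83/3,35] y:[20,59/2] z:[113/3,44] -> miss, prune
  N7 x:[100/3,124/3] y:[22,27] z:[95/3,116/3] -> miss, prune
  N11 x:[89/3,112/3] y:[30,34] z:[92/3,113/3] -> hit [92/3,34], descend [3, 12]
    N3 x:[89/3,32] y:[30,33] z:[92/3,32] -> hit [92/3,32] leaf, test {P2(miss), P3@t=92/3}
    N12 x:[34,112/3] y:[30,34] z:[98/3,113/3] -> hit [34,34] leaf, test {P0(miss), P9(miss)}

7 AABB tests over nodes [0, 4, 6, 7, 11, 3, 12]; 2 leaves entered; closest P3.

== RESULT ==
[0, 4, 6, 7, 11, 3, 12]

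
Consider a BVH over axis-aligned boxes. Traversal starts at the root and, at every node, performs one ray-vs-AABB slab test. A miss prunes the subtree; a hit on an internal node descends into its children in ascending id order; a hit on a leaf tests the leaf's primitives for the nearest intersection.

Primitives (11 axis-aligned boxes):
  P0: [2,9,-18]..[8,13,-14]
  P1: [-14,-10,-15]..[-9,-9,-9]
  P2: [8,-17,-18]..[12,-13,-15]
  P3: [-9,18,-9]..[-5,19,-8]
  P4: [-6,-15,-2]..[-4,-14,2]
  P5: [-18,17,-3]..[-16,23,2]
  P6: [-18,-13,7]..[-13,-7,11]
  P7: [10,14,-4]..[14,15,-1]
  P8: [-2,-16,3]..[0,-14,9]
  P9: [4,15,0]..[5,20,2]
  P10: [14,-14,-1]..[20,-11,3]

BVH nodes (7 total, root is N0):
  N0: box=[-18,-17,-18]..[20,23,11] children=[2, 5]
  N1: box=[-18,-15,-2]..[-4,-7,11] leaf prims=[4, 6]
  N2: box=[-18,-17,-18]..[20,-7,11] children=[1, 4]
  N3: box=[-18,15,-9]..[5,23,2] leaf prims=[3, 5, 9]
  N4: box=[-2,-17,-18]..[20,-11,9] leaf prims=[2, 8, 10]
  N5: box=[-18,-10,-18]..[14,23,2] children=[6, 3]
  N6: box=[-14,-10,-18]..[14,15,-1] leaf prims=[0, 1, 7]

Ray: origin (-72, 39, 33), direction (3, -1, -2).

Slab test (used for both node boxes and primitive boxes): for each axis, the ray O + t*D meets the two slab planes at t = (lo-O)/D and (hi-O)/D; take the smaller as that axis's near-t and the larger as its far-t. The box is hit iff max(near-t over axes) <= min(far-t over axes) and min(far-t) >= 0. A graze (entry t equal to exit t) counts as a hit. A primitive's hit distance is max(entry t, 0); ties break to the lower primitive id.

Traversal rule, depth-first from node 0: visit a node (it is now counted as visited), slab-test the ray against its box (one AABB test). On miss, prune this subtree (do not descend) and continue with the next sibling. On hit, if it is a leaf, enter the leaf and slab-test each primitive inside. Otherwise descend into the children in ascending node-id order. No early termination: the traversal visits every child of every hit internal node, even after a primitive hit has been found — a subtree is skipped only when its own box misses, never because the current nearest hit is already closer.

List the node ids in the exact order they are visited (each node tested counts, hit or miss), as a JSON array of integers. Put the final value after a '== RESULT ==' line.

Trace the traversal:
N0 x:[18,92/3] y:[16,56] z:[11,51/2] -> hit [18,51/2], descend [2, 5]
  N2 x:[18,92/3] y:[46,56] z:[11,51/2] -> miss, prune
  N5 x:[18,86/3] y:[16,49] z:[31/2,51/2] -> hit [18,51/2], descend [3, 6]
    N3 x:[18,77/3] y:[16,24] z:[31/2,21] -> hit [18,21] leaf, test {P3@t=21, P5@t=18, P9(miss)}
    N6 x:[58/3,86/3] y:[24,49] z:[17,51/2] -> hit [24,51/2] leaf, test {P0(miss), P1(miss), P7(miss)}

5 AABB tests over nodes [0, 2, 5, 3, 6]; 2 leaves entered; closest P5.

== RESULT ==
[0, 2, 5, 3, 6]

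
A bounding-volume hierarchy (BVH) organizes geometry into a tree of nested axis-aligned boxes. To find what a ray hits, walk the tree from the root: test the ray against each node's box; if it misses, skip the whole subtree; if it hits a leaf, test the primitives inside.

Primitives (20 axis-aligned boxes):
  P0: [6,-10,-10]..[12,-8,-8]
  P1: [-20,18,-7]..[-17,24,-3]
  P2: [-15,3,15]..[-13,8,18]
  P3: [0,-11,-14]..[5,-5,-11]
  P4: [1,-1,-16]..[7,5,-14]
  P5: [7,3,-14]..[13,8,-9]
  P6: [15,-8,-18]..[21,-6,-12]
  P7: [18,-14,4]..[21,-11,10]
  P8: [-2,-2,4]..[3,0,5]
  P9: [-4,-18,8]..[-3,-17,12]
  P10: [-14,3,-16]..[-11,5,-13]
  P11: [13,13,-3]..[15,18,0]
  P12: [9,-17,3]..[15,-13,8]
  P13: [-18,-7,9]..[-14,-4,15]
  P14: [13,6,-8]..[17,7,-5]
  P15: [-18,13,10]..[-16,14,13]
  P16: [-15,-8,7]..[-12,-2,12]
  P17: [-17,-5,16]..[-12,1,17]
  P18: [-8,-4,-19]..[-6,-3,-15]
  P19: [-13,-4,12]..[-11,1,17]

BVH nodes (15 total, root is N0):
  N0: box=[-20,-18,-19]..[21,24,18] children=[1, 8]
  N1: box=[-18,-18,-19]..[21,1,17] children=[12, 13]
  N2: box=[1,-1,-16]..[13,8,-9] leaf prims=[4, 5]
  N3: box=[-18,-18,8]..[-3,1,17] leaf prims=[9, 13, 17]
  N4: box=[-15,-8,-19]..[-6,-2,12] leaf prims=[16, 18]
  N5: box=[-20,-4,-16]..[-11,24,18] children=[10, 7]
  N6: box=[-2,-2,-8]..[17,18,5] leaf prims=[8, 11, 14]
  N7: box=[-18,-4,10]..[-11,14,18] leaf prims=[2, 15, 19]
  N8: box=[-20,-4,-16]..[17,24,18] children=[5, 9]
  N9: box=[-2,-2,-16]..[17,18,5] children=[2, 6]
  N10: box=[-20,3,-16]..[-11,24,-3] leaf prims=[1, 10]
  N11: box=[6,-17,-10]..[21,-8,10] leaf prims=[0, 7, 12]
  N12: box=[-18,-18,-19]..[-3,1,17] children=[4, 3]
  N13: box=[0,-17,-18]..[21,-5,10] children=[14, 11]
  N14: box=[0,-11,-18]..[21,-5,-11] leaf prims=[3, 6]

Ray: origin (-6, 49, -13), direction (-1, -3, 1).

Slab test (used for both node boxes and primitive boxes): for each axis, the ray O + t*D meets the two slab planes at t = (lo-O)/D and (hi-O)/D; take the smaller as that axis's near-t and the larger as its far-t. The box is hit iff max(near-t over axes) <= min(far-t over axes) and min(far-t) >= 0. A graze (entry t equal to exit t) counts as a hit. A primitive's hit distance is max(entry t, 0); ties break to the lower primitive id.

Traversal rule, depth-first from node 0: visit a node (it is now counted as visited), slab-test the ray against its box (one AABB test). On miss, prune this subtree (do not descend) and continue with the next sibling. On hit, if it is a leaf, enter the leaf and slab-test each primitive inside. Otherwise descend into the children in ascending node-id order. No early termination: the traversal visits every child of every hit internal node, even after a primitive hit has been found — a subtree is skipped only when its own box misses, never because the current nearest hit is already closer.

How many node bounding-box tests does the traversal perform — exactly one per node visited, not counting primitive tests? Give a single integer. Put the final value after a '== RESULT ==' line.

Walk:
N0 x:[-27,14] y:[25/3,67/3] z:[-6,31] -> hit [25/3,14], descend [1, 8]
  N1 x:[-27,12] y:[16,67/3] z:[-6,30] -> miss, prune
  N8 x:[-23,14] y:[25/3,53/3] z:[-3,31] -> hit [25/3,14], descend [5, 9]
    N5 x:[5,14] y:[25/3,53/3] z:[-3,31] -> hit [25/3,14], descend [7, 10]
      N7 x:[5,12] y:[35/3,53/3] z:[23,31] -> miss, prune
      N10 x:[5,14] y:[25/3,46/3] z:[-3,10] -> hit [25/3,10] leaf, test {P1(miss), P10(miss)}
    N9 x:[-23,-4] y:[31/3,17] z:[-3,18] -> miss, prune

order=[0, 1, 8, 5, 7, 10, 9]  |boxes|=7  |leaves|=1  hit=miss

== RESULT ==
7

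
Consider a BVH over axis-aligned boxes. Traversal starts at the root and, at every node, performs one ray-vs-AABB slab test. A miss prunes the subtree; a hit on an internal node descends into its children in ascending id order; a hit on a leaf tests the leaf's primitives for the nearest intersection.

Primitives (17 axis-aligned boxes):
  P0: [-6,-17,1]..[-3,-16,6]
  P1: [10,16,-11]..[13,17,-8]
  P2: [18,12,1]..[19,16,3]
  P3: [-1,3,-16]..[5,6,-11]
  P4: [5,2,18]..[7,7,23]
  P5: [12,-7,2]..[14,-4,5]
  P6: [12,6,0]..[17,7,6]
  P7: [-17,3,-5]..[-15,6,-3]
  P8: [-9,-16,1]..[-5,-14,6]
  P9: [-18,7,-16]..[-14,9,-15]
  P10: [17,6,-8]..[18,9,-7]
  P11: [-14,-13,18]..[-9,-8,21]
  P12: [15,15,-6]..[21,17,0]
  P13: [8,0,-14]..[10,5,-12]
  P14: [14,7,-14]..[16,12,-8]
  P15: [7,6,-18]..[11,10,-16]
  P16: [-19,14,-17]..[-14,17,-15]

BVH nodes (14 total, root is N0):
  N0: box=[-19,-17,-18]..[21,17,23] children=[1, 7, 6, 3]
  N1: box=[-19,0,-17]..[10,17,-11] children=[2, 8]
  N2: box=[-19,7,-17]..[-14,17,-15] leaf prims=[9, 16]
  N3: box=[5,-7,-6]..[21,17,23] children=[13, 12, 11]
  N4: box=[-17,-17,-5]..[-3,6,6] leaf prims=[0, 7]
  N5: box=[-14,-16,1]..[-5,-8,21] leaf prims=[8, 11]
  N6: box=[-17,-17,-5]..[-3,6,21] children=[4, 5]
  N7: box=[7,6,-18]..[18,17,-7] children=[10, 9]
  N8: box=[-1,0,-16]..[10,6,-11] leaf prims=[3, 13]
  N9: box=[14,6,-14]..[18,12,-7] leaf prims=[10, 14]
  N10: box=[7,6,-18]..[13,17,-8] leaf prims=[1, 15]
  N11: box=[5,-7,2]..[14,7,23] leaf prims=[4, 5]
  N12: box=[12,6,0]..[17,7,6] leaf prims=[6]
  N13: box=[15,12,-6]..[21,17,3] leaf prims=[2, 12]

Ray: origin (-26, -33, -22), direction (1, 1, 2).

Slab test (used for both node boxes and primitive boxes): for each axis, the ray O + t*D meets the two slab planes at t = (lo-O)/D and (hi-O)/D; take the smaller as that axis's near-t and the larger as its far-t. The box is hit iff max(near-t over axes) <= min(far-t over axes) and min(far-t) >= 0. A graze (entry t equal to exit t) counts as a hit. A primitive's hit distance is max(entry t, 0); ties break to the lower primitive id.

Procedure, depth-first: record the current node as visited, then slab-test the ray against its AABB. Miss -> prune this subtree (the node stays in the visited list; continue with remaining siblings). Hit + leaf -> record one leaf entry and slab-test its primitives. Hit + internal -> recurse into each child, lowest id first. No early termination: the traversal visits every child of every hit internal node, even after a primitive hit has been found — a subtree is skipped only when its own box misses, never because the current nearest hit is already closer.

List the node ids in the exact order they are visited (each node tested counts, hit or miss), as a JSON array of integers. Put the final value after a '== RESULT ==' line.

Walk:
N0 x:[7,47] y:[16,50] z:[2,45/2] -> hit [16,45/2], descend [1, 3, 6, 7]
  N1 x:[7,36] y:[33,50] z:[5/2,11/2] -> miss, prune
  N3 x:[31,47] y:[26,50] z:[8,45/2] -> miss, prune
  N6 x:[9,23] y:[16,39] z:[17/2,43/2] -> hit [16,43/2], descend [4, 5]
    N4 x:[9,23] y:[16,39] z:[17/2,14] -> miss, prune
    N5 x:[12,21] y:[17,25] z:[23/2,43/2] -> hit [17,21] leaf, test {P8(miss), P11(miss)}
  N7 x:[33,44] y:[39,50] z:[2,15/2] -> miss, prune

Summary -> nodes [0, 1, 3, 6, 4, 5, 7]; box-tests=7; leaf-entries=1; first=miss

== RESULT ==
[0, 1, 3, 6, 4, 5, 7]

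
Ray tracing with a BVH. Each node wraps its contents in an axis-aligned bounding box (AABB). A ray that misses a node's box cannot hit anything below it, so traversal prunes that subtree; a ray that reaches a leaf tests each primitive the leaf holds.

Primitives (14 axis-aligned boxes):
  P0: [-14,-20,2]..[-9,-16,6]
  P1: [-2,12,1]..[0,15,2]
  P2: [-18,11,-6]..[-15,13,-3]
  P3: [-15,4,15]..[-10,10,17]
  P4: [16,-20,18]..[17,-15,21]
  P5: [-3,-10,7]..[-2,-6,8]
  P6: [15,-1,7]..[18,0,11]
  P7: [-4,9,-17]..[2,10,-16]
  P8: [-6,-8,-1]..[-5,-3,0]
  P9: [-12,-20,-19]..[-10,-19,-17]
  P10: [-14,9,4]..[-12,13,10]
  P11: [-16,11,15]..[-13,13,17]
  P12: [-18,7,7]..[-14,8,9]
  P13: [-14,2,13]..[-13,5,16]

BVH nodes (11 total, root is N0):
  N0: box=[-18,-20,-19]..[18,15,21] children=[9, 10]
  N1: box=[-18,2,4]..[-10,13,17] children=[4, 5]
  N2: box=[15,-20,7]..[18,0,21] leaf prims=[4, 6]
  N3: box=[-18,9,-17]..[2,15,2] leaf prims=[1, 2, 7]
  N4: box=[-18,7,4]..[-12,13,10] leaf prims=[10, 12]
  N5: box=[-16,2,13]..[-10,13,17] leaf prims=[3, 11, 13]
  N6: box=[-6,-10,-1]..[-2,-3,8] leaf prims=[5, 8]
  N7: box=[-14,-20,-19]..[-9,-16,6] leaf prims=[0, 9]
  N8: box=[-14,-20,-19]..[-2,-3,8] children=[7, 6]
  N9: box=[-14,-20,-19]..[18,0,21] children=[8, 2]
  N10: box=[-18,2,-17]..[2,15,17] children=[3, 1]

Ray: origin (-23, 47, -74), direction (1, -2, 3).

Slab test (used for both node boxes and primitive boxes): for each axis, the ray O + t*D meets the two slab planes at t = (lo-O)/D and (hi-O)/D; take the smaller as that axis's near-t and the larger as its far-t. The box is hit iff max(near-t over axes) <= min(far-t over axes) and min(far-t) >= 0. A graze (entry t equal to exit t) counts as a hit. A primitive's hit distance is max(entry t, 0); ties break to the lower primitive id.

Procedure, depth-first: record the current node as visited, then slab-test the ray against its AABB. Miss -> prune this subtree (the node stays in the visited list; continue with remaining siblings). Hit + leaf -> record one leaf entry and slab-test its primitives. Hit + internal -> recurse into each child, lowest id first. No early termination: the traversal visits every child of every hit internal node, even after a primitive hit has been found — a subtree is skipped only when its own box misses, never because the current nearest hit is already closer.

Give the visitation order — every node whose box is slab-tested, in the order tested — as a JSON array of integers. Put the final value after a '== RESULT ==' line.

Walk:
N0 x:[5,41] y:[16,67/2] z:[55/3,95/3] -> hit [55/3,95/3], descend [9, 10]
  N9 x:[9,41] y:[47/2,67/2] z:[55/3,95/3] -> hit [47/2,95/3], descend [2, 8]
    N2 x:[38,41] y:[47/2,67/2] z:[27,95/3] -> miss, prune
    N8 x:[9,21] y:[25,67/2] z:[55/3,82/3] -> miss, prune
  N10 x:[5,25] y:[16,45/2] z:[19,91/3] -> hit [19,45/2], descend [1, 3]
    N1 x:[5,13] y:[17,45/2] z:[26,91/3] -> miss, prune
    N3 x:[5,25] y:[16,19] z:[19,76/3] -> hit [19,19] leaf, test {P1(miss), P2(miss), P7@t=19}

Visited [0, 9, 2, 8, 10, 1, 3]. Tests: 7 box, 1 leaf. Nearest: P7.

== RESULT ==
[0, 9, 2, 8, 10, 1, 3]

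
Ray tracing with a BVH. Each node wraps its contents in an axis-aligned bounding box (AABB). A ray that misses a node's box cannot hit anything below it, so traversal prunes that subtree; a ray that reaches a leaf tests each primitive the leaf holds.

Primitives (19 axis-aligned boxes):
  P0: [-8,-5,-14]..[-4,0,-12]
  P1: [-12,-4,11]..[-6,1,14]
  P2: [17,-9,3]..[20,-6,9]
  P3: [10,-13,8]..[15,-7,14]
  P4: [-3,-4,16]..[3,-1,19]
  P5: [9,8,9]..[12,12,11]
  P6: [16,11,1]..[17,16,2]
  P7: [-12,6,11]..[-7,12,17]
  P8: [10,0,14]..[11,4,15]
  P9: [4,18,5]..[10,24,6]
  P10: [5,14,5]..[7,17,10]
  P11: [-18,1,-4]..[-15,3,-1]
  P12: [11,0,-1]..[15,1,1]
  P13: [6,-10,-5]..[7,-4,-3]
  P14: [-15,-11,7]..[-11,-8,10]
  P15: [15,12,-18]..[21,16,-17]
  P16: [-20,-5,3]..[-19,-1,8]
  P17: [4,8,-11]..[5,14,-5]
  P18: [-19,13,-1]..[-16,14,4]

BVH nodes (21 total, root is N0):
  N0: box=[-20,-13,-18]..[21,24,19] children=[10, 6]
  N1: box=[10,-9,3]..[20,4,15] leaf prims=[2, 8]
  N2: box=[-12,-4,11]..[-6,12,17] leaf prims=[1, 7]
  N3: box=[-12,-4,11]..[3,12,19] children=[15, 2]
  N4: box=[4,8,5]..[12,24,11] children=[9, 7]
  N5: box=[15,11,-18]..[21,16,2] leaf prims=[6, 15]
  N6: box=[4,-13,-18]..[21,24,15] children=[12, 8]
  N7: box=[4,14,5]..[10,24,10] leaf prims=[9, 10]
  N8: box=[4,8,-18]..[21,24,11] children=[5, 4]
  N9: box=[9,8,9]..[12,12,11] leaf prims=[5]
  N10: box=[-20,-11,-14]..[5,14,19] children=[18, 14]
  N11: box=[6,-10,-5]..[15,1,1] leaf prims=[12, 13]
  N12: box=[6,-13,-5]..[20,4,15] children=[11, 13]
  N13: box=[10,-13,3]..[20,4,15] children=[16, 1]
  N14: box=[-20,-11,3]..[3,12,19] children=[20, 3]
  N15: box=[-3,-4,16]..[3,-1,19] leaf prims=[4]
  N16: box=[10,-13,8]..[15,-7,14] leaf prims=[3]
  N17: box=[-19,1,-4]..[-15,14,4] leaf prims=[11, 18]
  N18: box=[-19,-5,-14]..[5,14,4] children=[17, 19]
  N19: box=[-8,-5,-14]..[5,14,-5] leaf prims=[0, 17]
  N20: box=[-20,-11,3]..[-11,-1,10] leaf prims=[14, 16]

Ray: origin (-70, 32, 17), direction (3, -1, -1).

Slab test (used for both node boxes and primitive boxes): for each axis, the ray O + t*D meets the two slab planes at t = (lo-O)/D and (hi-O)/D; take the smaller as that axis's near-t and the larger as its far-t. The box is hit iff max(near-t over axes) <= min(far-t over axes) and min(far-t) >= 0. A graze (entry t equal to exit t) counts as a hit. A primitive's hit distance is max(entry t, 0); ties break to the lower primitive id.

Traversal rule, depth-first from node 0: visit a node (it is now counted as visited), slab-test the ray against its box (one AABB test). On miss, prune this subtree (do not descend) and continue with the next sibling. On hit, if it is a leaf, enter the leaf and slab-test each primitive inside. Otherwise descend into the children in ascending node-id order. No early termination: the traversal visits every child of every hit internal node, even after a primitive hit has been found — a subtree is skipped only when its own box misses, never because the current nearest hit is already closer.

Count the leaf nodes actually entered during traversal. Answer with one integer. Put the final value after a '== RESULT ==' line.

Trace the traversal:
N0 x:[50/3,91/3] y:[8,45] z:[-2,35] -> hit [50/3,91/3], descend [6, 10]
  N6 x:[74/3,91/3] y:[8,45] z:[2,35] -> hit [74/3,91/3], descend [8, 12]
    N8 x:[74/3,91/3] y:[8,24] z:[6,35] -> miss, prune
    N12 x:[76/3,30] y:[28,45] z:[2,22] -> miss, prune
  N10 x:[50/3,25] y:[18,43] z:[-2,31] -> hit [18,25], descend [14, 18]
    N14 x:[50/3,73/3] y:[20,43] z:[-2,14] -> miss, prune
    N18 x:[17,25] y:[18,37] z:[13,31] -> hit [18,25], descend [17, 19]
      N17 x:[17,55/3] y:[18,31] z:[13,21] -> hit [18,55/3] leaf, test {P11(miss), P18@t=18}
      N19 x:[62/3,25] y:[18,37] z:[22,31] -> hit [22,25] leaf, test {P0(miss), P17(miss)}

Visited [0, 6, 8, 12, 10, 14, 18, 17, 19]. Tests: 9 box, 2 leaf. Nearest: P18.

== RESULT ==
2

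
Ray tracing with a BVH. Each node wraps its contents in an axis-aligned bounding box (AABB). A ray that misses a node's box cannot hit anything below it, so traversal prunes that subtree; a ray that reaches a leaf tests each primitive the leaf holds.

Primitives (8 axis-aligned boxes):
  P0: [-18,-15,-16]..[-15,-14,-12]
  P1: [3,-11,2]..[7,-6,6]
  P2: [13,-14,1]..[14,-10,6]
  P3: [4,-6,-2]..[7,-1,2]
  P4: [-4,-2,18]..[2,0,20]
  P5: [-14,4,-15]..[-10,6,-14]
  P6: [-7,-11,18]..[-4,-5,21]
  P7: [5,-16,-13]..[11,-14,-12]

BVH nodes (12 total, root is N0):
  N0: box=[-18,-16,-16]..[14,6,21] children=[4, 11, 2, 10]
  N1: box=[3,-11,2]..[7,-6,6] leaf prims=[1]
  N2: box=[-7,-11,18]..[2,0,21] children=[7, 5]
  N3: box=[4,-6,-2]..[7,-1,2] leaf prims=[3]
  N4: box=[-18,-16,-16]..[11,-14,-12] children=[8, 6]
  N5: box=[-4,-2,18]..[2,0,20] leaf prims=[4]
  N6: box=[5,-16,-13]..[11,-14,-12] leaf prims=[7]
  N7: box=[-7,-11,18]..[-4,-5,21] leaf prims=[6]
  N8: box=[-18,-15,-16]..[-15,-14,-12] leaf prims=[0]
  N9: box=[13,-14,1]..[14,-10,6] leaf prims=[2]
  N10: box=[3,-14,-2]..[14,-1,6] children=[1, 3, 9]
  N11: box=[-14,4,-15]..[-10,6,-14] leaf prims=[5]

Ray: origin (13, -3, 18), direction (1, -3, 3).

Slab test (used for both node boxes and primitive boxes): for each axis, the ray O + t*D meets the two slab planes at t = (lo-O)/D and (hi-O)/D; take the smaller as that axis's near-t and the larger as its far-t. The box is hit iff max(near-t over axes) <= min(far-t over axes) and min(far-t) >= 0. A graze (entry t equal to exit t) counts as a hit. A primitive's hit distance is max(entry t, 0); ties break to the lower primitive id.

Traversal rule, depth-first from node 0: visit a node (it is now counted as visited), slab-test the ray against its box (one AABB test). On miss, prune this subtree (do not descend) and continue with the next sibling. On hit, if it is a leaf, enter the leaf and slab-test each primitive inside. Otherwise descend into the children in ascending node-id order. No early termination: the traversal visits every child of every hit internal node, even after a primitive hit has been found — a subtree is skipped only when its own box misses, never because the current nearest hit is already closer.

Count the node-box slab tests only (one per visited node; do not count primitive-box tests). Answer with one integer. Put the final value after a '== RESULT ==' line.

Traverse from the root:
N0 x:[-31,1] y:[-3,13/3] z:[-34/3,1] -> hit [-3,1], descend [2, 4, 10, 11]
  N2 x:[-20,-11] y:[-1,8/3] z:[0,1] -> miss, prune
  N4 x:[-31,-2] y:[11/3,13/3] z:[-34/3,-10] -> miss, prune
  N10 x:[-10,1] y:[-2/3,11/3] z:[-20/3,-4] -> miss, prune
  N11 x:[-27,-23] y:[-3,-7/3] z:[-11,-32/3] -> miss, prune

5 AABB tests over nodes [0, 2, 4, 10, 11]; 0 leaves entered; closest miss.

== RESULT ==
5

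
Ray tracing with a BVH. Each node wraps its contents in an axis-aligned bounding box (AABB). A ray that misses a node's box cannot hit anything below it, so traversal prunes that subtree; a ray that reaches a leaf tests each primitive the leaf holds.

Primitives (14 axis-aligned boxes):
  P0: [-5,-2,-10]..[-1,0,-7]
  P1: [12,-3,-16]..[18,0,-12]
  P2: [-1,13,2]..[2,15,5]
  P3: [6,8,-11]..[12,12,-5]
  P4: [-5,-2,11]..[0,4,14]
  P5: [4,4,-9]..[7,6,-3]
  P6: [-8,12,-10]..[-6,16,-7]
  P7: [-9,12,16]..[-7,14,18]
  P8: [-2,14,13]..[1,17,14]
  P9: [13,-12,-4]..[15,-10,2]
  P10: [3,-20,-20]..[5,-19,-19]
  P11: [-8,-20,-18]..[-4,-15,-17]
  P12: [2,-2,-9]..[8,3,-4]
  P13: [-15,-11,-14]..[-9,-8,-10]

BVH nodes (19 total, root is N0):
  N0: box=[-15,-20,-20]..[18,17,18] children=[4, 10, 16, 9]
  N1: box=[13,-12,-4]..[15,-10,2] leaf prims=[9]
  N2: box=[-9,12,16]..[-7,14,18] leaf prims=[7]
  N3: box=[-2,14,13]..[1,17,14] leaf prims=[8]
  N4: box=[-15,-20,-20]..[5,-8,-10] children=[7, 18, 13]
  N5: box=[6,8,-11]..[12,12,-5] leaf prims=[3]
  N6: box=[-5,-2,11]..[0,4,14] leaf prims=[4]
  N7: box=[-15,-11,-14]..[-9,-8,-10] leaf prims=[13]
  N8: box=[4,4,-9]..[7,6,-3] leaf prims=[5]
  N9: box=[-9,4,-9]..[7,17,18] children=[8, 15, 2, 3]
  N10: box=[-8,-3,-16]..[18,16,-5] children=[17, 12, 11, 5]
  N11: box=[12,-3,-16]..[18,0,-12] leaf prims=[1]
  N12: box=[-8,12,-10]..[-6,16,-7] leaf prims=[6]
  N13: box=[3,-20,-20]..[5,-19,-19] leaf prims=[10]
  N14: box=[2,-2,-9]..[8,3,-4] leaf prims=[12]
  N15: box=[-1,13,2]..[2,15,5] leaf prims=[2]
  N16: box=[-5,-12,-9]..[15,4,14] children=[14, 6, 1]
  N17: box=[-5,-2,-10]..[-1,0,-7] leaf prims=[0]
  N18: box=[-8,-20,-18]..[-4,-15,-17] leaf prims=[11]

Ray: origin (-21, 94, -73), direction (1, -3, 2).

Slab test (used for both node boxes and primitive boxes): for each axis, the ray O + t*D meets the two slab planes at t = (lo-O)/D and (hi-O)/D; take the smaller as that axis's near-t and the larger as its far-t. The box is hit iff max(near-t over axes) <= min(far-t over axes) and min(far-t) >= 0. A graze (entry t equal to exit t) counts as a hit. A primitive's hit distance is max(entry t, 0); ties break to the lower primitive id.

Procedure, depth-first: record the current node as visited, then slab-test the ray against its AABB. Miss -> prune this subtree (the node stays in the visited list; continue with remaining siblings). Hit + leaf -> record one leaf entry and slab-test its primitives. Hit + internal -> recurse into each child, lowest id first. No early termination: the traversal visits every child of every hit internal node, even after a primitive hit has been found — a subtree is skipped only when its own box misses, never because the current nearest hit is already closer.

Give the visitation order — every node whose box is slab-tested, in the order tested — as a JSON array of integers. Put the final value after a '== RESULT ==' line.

Trace the traversal:
N0 x:[6,39] y:[77/3,38] z:[53/2,91/2] -> hit [53/2,38], descend [4, 9, 10, 16]
  N4 x:[6,26] y:[34,38] z:[53/2,63/2] -> miss, prune
  N9 x:[12,28] y:[77/3,30] z:[32,91/2] -> miss, prune
  N10 x:[13,39] y:[26,97/3] z:[57/2,34] -> hit [57/2,97/3], descend [5, 11, 12, 17]
    N5 x:[27,33] y:[82/3,86/3] z:[31,34] -> miss, prune
    N11 x:[33,39] y:[94/3,97/3] z:[57/2,61/2] -> miss, prune
    N12 x:[13,15] y:[26,82/3] z:[63/2,33] -> miss, prune
    N17 x:[16,20] y:[94/3,32] z:[63/2,33] -> miss, prune
  N16 x:[16,36] y:[30,106/3] z:[32,87/2] -> hit [32,106/3], descend [1, 6, 14]
    N1 x:[34,36] y:[104/3,106/3] z:[69/2,75/2] -> hit [104/3,106/3] leaf, test {P9@t=104/3}
    N6 x:[16,21] y:[30,32] z:[42,87/2] -> miss, prune
    N14 x:[23,29] y:[91/3,32] z:[32,69/2] -> miss, prune

order=[0, 4, 9, 10, 5, 11, 12, 17, 16, 1, 6, 14]  |boxes|=12  |leaves|=1  hit=P9

== RESULT ==
[0, 4, 9, 10, 5, 11, 12, 17, 16, 1, 6, 14]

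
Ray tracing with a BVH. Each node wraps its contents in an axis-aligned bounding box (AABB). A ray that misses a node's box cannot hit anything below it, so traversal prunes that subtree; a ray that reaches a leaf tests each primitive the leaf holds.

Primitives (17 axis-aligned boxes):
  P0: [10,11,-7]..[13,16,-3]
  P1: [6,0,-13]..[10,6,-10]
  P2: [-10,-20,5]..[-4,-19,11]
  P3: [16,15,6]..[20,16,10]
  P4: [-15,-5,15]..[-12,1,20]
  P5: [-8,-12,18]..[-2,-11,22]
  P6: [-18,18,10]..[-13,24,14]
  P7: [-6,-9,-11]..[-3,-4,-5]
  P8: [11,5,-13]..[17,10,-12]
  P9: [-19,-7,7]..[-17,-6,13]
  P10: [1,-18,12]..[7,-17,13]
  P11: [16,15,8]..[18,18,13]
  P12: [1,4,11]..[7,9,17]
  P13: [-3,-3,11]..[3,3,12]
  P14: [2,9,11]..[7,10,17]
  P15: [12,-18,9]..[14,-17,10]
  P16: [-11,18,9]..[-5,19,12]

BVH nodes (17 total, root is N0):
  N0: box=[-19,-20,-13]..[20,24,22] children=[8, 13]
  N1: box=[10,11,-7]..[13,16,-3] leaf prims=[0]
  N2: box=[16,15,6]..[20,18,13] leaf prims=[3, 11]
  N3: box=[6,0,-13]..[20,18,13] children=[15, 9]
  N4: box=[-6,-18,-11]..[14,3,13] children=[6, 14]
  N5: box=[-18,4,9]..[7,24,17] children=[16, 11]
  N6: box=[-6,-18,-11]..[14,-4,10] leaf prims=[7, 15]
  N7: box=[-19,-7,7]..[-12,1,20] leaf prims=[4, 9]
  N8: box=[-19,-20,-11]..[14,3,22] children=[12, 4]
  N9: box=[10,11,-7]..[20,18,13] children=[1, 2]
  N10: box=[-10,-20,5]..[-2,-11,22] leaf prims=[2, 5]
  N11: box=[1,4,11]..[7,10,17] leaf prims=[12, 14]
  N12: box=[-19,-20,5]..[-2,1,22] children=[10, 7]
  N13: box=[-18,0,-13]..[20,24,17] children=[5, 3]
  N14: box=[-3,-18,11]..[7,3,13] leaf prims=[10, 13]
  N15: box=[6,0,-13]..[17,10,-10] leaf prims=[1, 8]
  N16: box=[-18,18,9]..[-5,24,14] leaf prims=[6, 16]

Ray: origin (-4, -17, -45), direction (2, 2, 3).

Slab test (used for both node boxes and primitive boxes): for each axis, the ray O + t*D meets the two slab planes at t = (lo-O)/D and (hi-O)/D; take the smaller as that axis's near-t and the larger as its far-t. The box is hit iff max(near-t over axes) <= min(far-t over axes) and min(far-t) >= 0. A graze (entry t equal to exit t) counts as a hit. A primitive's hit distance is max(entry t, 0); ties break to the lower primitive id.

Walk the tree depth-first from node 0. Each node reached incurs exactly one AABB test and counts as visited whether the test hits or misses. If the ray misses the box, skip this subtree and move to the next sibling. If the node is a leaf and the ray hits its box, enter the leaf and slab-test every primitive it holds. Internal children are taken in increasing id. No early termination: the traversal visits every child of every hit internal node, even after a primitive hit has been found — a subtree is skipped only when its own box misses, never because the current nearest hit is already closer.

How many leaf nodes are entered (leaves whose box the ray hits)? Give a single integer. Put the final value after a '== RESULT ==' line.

Traverse from the root:
N0 x:[-15/2,12] y:[-3/2,41/2] z:[32/3,67/3] -> hit [32/3,12], descend [8, 13]
  N8 x:[-15/2,9] y:[-3/2,10] z:[34/3,67/3] -> miss, prune
  N13 x:[-7,12] y:[17/2,41/2] z:[32/3,62/3] -> hit [32/3,12], descend [3, 5]
    N3 x:[5,12] y:[17/2,35/2] z:[32/3,58/3] -> hit [32/3,12], descend [9, 15]
      N9 x:[7,12] y:[14,35/2] z:[38/3,58/3] -> miss, prune
      N15 x:[5,21/2] y:[17/2,27/2] z:[32/3,35/3] -> miss, prune
    N5 x:[-7,11/2] y:[21/2,41/2] z:[18,62/3] -> miss, prune

Visited [0, 8, 13, 3, 9, 15, 5]. Tests: 7 box, 0 leaf. Nearest: miss.

== RESULT ==
0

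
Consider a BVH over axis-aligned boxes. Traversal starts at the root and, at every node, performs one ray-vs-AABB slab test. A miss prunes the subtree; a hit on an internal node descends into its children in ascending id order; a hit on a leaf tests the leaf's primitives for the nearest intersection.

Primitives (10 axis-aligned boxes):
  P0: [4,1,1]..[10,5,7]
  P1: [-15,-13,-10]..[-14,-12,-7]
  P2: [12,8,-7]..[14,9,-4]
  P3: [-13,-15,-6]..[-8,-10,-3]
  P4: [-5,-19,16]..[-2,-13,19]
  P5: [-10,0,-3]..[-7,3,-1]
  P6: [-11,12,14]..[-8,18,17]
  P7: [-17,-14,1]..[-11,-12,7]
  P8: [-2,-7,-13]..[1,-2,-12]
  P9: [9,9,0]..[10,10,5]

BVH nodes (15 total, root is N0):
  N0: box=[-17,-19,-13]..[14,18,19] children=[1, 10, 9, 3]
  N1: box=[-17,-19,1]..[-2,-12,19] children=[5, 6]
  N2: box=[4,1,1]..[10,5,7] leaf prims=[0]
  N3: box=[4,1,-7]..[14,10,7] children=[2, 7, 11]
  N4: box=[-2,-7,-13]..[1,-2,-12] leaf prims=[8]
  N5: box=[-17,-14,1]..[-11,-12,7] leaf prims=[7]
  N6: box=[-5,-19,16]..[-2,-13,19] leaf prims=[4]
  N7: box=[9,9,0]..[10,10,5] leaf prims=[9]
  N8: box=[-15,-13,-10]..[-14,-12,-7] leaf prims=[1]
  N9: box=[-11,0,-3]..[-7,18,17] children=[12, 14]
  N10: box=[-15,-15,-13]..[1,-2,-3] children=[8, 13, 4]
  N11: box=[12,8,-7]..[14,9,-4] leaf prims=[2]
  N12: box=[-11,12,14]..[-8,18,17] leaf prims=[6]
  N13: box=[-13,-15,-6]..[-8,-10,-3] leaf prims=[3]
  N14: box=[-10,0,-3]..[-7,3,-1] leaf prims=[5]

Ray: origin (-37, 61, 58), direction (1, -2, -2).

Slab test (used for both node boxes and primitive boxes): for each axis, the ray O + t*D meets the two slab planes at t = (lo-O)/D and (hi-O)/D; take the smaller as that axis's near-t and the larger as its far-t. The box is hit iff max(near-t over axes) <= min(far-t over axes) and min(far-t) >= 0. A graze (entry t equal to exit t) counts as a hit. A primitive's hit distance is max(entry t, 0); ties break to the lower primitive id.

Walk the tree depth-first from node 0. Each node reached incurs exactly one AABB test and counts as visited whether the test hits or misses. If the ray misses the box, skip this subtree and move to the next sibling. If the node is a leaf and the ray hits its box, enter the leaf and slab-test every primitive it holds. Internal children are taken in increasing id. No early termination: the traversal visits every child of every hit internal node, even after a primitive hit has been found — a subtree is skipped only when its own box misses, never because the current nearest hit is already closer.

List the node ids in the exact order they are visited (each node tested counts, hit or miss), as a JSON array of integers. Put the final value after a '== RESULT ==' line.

Trace the traversal:
N0 x:[20,51] y:[43/2,40] z:[39/2,71/2] -> hit [43/2,71/2], descend [1, 3, 9, 10]
  N1 x:[20,35] y:[73/2,40] z:[39/2,57/2] -> miss, prune
  N3 x:[41,51] y:[51/2,30] z:[51/2,65/2] -> miss, prune
  N9 x:[26,30] y:[43/2,61/2] z:[41/2,61/2] -> hit [26,30], descend [12, 14]
    N12 x:[26,29] y:[43/2,49/2] z:[41/2,22] -> miss, prune
    N14 x:[27,30] y:[29,61/2] z:[59/2,61/2] -> hit [59/2,30] leaf, test {P5@t=59/2}
  N10 x:[22,38] y:[63/2,38] z:[61/2,71/2] -> hit [63/2,71/2], descend [4, 8, 13]
    N4 x:[35,38] y:[63/2,34] z:[35,71/2] -> miss, prune
    N8 x:[22,23] y:[73/2,37] z:[65/2,34] -> miss, prune
    N13 x:[24,29] y:[71/2,38] z:[61/2,32] -> miss, prune

10 AABB tests over nodes [0, 1, 3, 9, 12, 14, 10, 4, 8, 13]; 1 leaf entered; closest P5.

== RESULT ==
[0, 1, 3, 9, 12, 14, 10, 4, 8, 13]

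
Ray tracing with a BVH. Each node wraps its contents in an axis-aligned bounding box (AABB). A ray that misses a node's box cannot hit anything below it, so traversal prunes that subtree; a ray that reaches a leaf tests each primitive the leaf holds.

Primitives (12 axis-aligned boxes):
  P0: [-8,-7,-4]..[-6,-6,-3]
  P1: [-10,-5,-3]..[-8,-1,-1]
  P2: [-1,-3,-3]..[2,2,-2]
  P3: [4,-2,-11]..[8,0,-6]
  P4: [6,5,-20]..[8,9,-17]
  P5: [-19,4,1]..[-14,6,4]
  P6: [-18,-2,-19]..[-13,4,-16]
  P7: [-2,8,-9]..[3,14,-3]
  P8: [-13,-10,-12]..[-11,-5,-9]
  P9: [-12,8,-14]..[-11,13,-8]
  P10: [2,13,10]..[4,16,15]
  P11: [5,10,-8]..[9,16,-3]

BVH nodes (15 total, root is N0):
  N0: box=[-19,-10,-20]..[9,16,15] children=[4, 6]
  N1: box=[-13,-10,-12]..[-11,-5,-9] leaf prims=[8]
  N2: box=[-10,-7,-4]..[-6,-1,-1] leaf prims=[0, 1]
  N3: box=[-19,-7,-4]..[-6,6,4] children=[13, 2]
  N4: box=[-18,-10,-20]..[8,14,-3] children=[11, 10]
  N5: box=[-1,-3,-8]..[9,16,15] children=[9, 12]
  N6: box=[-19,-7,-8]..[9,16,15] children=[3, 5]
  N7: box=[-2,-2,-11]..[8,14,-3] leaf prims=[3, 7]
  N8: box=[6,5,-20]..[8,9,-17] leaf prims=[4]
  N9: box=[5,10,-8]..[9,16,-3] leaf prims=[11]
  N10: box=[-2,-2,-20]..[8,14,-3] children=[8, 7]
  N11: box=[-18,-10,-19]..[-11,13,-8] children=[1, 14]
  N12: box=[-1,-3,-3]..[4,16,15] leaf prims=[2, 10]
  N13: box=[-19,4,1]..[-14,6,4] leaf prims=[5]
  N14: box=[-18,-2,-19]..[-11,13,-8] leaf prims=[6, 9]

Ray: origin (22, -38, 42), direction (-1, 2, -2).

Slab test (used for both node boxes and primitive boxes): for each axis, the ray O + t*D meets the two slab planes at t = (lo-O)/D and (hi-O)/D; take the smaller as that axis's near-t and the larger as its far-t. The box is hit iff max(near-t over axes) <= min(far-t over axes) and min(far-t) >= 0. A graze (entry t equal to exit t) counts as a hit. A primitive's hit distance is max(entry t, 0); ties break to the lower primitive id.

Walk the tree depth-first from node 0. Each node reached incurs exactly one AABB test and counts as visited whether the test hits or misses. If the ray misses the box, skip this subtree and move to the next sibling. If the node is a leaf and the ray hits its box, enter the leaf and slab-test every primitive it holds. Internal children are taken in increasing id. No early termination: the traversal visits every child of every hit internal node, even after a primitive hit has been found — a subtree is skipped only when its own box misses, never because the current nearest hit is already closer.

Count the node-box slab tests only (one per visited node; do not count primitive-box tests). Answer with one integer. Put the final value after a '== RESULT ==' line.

Traverse from the root:
N0 x:[13,41] y:[14,27] z:[27/2,31] -> hit [14,27], descend [4, 6]
  N4 x:[14,40] y:[14,26] z:[45/2,31] -> hit [45/2,26], descend [10, 11]
    N10 x:[14,24] y:[18,26] z:[45/2,31] -> hit [45/2,24], descend [7, 8]
      N7 x:[14,24] y:[18,26] z:[45/2,53/2] -> hit [45/2,24] leaf, test {P3(miss), P7@t=23}
      N8 x:[14,16] y:[43/2,47/2] z:[59/2,31] -> miss, prune
    N11 x:[33,40] y:[14,51/2] z:[25,61/2] -> miss, prune
  N6 x:[13,41] y:[31/2,27] z:[27/2,25] -> hit [31/2,25], descend [3, 5]
    N3 x:[28,41] y:[31/2,22] z:[19,23] -> miss, prune
    N5 x:[13,23] y:[35/2,27] z:[27/2,25] -> hit [35/2,23], descend [9, 12]
      N9 x:[13,17] y:[24,27] z:[45/2,25] -> miss, prune
      N12 x:[18,23] y:[35/2,27] z:[27/2,45/2] -> hit [18,45/2] leaf, test {P2(miss), P10(miss)}

order=[0, 4, 10, 7, 8, 11, 6, 3, 5, 9, 12]  |boxes|=11  |leaves|=2  hit=P7

== RESULT ==
11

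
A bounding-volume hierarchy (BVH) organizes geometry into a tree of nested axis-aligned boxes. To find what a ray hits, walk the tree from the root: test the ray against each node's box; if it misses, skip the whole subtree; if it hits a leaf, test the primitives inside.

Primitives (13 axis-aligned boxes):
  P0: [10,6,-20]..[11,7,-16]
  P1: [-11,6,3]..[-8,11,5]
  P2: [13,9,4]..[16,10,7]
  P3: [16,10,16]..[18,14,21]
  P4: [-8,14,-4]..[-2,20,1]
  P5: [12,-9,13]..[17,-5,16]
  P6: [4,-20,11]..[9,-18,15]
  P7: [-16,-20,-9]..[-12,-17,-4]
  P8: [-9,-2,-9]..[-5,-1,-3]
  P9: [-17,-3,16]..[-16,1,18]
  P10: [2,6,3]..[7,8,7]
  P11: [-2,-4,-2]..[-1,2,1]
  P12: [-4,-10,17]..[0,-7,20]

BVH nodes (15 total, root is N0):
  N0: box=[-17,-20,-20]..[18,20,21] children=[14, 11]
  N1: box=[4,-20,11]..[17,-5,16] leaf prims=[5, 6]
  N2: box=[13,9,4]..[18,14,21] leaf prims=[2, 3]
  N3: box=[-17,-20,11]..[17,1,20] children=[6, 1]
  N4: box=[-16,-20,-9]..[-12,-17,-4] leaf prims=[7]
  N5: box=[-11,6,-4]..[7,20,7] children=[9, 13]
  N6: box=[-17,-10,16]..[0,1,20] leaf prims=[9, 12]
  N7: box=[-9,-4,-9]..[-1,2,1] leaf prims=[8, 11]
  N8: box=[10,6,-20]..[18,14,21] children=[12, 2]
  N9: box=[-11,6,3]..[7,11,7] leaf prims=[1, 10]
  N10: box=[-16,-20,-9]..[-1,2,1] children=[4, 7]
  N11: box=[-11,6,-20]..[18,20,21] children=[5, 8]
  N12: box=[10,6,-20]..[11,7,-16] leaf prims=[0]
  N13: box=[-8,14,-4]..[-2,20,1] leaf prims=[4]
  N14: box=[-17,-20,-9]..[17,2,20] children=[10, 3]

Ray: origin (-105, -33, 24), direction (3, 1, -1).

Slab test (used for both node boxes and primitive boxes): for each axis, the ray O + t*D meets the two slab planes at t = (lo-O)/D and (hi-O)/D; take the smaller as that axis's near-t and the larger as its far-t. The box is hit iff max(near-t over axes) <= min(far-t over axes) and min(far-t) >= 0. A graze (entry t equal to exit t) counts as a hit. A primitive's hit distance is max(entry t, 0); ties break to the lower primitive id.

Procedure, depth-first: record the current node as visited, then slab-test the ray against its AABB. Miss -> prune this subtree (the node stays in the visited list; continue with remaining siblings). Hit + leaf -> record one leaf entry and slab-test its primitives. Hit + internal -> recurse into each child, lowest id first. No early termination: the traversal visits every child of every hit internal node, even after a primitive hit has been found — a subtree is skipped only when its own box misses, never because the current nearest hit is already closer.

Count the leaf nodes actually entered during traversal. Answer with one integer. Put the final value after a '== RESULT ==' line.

Traverse from the root:
N0 x:[88/3,41] y:[13,53] z:[3,44] -> hit [88/3,41], descend [11, 14]
  N11 x:[94/3,41] y:[39,53] z:[3,44] -> hit [39,41], descend [5, 8]
    N5 x:[94/3,112/3] y:[39,53] z:[17,28] -> miss, prune
    N8 x:[115/3,41] y:[39,47] z:[3,44] -> hit [39,41], descend [2, 12]
      N2 x:[118/3,41] y:[42,47] z:[3,20] -> miss, prune
      N12 x:[115/3,116/3] y:[39,40] z:[40,44] -> miss, prune
  N14 x:[88/3,122/3] y:[13,35] z:[4,33] -> hit [88/3,33], descend [3, 10]
    N3 x:[88/3,122/3] y:[13,34] z:[4,13] -> miss, prune
    N10 x:[89/3,104/3] y:[13,35] z:[23,33] -> hit [89/3,33], descend [4, 7]
      N4 x:[89/3,31] y:[13,16] z:[28,33] -> miss, prune
      N7 x:[32,104/3] y:[29,35] z:[23,33] -> hit [32,33] leaf, test {P8@t=32, P11(miss)}

Summary -> nodes [0, 11, 5, 8, 2, 12, 14, 3, 10, 4, 7]; box-tests=11; leaf-entries=1; first=P8

== RESULT ==
1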